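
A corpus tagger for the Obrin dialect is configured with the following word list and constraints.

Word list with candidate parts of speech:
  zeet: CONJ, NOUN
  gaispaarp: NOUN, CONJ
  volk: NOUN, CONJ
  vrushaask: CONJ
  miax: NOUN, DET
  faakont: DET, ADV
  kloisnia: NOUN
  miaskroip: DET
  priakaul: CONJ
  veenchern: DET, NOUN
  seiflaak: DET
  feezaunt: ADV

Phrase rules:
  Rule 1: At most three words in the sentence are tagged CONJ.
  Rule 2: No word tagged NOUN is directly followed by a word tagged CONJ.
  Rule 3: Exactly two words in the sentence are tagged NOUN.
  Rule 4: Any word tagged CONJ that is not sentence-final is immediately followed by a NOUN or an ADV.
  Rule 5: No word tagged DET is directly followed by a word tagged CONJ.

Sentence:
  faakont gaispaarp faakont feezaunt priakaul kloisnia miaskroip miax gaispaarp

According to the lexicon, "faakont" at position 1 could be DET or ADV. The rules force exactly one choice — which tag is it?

Candidates per position — 1:faakont {DET,ADV}; 2:gaispaarp {NOUN,CONJ}; 3:faakont {DET,ADV}; 4:feezaunt {ADV}; 5:priakaul {CONJ}; 6:kloisnia {NOUN}; 7:miaskroip {DET}; 8:miax {NOUN,DET}; 9:gaispaarp {NOUN,CONJ}.
Position 1: the remaining choice is settled jointly with positions 2, 3, 8, 9 — only ADV at position 1 is part of a tagging that satisfies every rule.
The only consistent sequence is: ADV CONJ ADV ADV CONJ NOUN DET DET NOUN.
Checking: rule 1 holds; rule 2 holds; rule 3 holds; rule 4 holds; rule 5 holds.

ADV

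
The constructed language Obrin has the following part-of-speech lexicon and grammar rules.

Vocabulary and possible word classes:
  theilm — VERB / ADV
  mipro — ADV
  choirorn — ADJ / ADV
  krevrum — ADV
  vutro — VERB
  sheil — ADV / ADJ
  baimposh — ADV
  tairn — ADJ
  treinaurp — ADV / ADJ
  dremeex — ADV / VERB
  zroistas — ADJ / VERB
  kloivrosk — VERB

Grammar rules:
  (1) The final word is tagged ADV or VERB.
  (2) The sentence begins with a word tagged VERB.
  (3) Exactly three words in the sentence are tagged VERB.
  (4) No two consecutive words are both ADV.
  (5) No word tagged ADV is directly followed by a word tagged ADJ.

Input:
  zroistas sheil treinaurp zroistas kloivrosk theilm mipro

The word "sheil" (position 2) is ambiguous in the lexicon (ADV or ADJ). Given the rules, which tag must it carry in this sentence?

Candidates per position — 1:zroistas {ADJ,VERB}; 2:sheil {ADV,ADJ}; 3:treinaurp {ADV,ADJ}; 4:zroistas {ADJ,VERB}; 5:kloivrosk {VERB}; 6:theilm {VERB,ADV}; 7:mipro {ADV}.
Position 1: tagging it ADJ would leave rule 2 unsatisfiable, so it must be VERB.
Position 6: tagging it ADV would leave rule 4 unsatisfiable, so it must be VERB.
Position 4: tagging it VERB would leave rule 3 unsatisfiable, so it must be ADJ.
Position 2: tagging it ADV would leave rule 5 unsatisfiable, so it must be ADJ.
Position 3: tagging it ADV would leave rule 5 unsatisfiable, so it must be ADJ.
The unique satisfying tagging is: VERB ADJ ADJ ADJ VERB VERB ADV.
Rule-by-rule: rule 1 holds; rule 2 holds; rule 3 holds; rule 4 holds; rule 5 holds.

ADJ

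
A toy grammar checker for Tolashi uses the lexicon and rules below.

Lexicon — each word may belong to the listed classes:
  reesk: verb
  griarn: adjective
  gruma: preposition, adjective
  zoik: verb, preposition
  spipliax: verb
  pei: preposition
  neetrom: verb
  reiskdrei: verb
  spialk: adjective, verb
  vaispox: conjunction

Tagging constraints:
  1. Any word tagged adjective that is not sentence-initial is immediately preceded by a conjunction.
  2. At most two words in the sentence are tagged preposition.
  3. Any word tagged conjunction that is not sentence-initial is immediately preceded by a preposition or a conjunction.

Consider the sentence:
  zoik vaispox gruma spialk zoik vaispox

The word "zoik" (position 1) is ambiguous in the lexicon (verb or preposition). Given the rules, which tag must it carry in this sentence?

Candidates per position — 1:zoik {verb,preposition}; 2:vaispox {conjunction}; 3:gruma {preposition,adjective}; 4:spialk {adjective,verb}; 5:zoik {verb,preposition}; 6:vaispox {conjunction}.
Word 1 cannot be verb — rule 3 would then fail for every completion. It is preposition.
Word 4 cannot be adjective — rule 1 would then fail for every completion. It is verb.
Word 5 cannot be verb — rule 3 would then fail for every completion. It is preposition.
Word 3 cannot be preposition — rule 2 would then fail for every completion. It is adjective.
That leaves exactly one tagging: preposition conjunction adjective verb preposition conjunction.
Check: rule 1 ok; rule 2 ok; rule 3 ok.

preposition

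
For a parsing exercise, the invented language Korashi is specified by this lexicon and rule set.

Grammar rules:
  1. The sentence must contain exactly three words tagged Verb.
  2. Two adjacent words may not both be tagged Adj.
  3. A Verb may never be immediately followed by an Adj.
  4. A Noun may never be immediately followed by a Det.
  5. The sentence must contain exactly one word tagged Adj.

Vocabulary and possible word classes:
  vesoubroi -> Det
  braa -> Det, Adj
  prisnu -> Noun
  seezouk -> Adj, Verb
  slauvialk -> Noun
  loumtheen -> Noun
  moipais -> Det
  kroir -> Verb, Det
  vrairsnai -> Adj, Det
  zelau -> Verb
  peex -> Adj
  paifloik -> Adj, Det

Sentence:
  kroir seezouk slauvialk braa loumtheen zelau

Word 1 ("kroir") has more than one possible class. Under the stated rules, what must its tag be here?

Verb

Candidates per position — 1:kroir {Verb,Det}; 2:seezouk {Adj,Verb}; 3:slauvialk {Noun}; 4:braa {Det,Adj}; 5:loumtheen {Noun}; 6:zelau {Verb}.
Position 1: Det is ruled out by rule 1; that leaves Verb.
Position 2: Adj is ruled out by rule 1; that leaves Verb.
Position 4: Det is ruled out by rule 4; that leaves Adj.
So the tagging must be: Verb Verb Noun Adj Noun Verb.
Rule-by-rule: rule 1 holds; rule 2 holds; rule 3 holds; rule 4 holds; rule 5 holds.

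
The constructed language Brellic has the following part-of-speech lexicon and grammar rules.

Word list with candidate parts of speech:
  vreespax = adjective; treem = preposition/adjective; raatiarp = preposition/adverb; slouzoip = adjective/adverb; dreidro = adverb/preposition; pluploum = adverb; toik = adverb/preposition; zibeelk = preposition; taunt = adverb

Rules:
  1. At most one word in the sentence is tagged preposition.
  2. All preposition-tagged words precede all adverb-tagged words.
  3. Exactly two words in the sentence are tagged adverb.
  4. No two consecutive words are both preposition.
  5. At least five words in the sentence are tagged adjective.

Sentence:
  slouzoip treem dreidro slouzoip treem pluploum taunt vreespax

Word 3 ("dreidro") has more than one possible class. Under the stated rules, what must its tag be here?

preposition

Candidates per position — 1:slouzoip {adjective,adverb}; 2:treem {preposition,adjective}; 3:dreidro {adverb,preposition}; 4:slouzoip {adjective,adverb}; 5:treem {preposition,adjective}; 6:pluploum {adverb}; 7:taunt {adverb}; 8:vreespax {adjective}.
Word 1 cannot be adverb — rule 3 would then fail for every completion. It is adjective.
Word 2 cannot be preposition — rule 5 would then fail for every completion. It is adjective.
Word 3 cannot be adverb — rule 3 would then fail for every completion. It is preposition.
Word 4 cannot be adverb — rule 3 would then fail for every completion. It is adjective.
Word 5 cannot be preposition — rule 1 would then fail for every completion. It is adjective.
So the tagging must be: adjective adjective preposition adjective adjective adverb adverb adjective.
Check: rule 1 holds; rule 2 holds; rule 3 holds; rule 4 holds; rule 5 holds.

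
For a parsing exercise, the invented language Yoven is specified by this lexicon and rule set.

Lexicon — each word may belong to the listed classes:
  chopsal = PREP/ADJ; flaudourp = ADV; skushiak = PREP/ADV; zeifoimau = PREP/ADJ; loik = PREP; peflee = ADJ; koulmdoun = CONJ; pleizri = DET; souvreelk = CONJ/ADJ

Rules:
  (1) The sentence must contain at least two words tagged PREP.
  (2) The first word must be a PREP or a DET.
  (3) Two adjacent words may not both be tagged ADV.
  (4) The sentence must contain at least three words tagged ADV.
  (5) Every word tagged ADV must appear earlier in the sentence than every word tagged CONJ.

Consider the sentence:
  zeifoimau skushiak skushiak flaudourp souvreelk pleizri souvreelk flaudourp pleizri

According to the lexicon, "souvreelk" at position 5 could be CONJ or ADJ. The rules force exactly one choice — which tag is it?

ADJ

Candidates per position — 1:zeifoimau {PREP,ADJ}; 2:skushiak {PREP,ADV}; 3:skushiak {PREP,ADV}; 4:flaudourp {ADV}; 5:souvreelk {CONJ,ADJ}; 6:pleizri {DET}; 7:souvreelk {CONJ,ADJ}; 8:flaudourp {ADV}; 9:pleizri {DET}.
At position 1, choosing ADJ makes rule 2 impossible to satisfy; hence PREP.
At position 3, choosing ADV makes rule 3 impossible to satisfy; hence PREP.
At position 5, choosing CONJ makes rule 5 impossible to satisfy; hence ADJ.
At position 7, choosing CONJ makes rule 5 impossible to satisfy; hence ADJ.
At position 2, choosing PREP makes rule 4 impossible to satisfy; hence ADV.
The only consistent sequence is: PREP ADV PREP ADV ADJ DET ADJ ADV DET.
Checking: rule 1 satisfied; rule 2 satisfied; rule 3 satisfied; rule 4 satisfied; rule 5 satisfied.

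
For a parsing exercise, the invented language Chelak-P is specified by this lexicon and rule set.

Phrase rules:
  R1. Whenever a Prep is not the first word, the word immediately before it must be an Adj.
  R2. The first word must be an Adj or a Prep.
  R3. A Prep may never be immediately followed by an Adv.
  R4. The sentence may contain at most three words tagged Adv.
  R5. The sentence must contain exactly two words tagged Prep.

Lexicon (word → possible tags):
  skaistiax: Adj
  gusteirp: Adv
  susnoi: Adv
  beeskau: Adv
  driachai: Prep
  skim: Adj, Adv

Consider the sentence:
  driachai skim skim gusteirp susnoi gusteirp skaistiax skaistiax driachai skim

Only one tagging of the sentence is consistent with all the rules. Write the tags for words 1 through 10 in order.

Prep Adj Adj Adv Adv Adv Adj Adj Prep Adj

Candidates per position — 1:driachai {Prep}; 2:skim {Adj,Adv}; 3:skim {Adj,Adv}; 4:gusteirp {Adv}; 5:susnoi {Adv}; 6:gusteirp {Adv}; 7:skaistiax {Adj}; 8:skaistiax {Adj}; 9:driachai {Prep}; 10:skim {Adj,Adv}.
Position 2: tagging it Adv would leave rule 3 unsatisfiable, so it must be Adj.
Position 3: tagging it Adv would leave rule 4 unsatisfiable, so it must be Adj.
Position 10: tagging it Adv would leave rule 3 unsatisfiable, so it must be Adj.
So the tagging must be: Prep Adj Adj Adv Adv Adv Adj Adj Prep Adj.
Checking: rule 1 holds; rule 2 holds; rule 3 holds; rule 4 holds; rule 5 holds.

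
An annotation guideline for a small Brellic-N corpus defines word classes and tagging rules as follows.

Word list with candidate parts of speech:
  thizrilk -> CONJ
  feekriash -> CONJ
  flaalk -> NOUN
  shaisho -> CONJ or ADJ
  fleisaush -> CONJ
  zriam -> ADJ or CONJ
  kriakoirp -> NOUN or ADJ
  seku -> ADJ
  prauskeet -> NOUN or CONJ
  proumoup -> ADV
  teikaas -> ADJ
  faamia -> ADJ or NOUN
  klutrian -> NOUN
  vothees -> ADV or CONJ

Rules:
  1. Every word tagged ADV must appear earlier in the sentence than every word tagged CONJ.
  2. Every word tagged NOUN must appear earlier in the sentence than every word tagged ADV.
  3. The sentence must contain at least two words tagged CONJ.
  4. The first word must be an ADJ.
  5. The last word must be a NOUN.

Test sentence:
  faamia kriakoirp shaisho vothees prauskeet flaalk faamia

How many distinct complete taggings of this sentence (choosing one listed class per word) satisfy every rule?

6

Candidates per position — 1:faamia {ADJ,NOUN}; 2:kriakoirp {NOUN,ADJ}; 3:shaisho {CONJ,ADJ}; 4:vothees {ADV,CONJ}; 5:prauskeet {NOUN,CONJ}; 6:flaalk {NOUN}; 7:faamia {ADJ,NOUN}.
There are 64 candidate sequences in total.
Checking each against the rules leaves 6 sequences.
Count = 6.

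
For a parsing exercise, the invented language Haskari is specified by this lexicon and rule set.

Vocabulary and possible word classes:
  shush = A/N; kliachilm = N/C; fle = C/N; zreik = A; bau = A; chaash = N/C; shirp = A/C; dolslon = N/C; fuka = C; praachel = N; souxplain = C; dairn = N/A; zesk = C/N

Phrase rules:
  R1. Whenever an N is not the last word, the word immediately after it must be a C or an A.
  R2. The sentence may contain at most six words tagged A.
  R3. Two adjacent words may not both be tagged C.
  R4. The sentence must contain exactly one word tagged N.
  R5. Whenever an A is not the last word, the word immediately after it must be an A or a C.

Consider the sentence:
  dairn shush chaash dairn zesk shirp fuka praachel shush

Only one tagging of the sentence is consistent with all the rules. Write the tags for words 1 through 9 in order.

Candidates per position — 1:dairn {N,A}; 2:shush {A,N}; 3:chaash {N,C}; 4:dairn {N,A}; 5:zesk {C,N}; 6:shirp {A,C}; 7:fuka {C}; 8:praachel {N}; 9:shush {A,N}.
Position 1: N is ruled out by rule 4; that leaves A.
Position 2: N is ruled out by rule 4; that leaves A.
Position 3: N is ruled out by rule 4; that leaves C.
Position 4: N is ruled out by rule 4; that leaves A.
Position 5: N is ruled out by rule 4; that leaves C.
Position 6: C is ruled out by rule 3; that leaves A.
Position 9: N is ruled out by rule 1; that leaves A.
The only consistent sequence is: A A C A C A C N A.
Verifying each rule — rule 1 ✓; rule 2 ✓; rule 3 ✓; rule 4 ✓; rule 5 ✓.

A A C A C A C N A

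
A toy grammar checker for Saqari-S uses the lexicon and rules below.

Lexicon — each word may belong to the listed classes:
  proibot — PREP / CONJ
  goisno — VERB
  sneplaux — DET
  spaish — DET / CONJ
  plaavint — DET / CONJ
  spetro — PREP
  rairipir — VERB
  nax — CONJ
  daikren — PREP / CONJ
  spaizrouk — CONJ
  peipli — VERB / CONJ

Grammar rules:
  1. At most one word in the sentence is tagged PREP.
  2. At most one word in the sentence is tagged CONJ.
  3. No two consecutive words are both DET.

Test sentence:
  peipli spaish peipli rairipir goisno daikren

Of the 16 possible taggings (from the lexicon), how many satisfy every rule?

Candidates per position — 1:peipli {VERB,CONJ}; 2:spaish {DET,CONJ}; 3:peipli {VERB,CONJ}; 4:rairipir {VERB}; 5:goisno {VERB}; 6:daikren {PREP,CONJ}.
There are 16 candidate sequences in total.
The sequences that satisfy every rule: VERB DET VERB VERB VERB PREP; VERB DET VERB VERB VERB CONJ; VERB DET CONJ VERB VERB PREP; VERB CONJ VERB VERB VERB PREP; CONJ DET VERB VERB VERB PREP.
Count = 5.

5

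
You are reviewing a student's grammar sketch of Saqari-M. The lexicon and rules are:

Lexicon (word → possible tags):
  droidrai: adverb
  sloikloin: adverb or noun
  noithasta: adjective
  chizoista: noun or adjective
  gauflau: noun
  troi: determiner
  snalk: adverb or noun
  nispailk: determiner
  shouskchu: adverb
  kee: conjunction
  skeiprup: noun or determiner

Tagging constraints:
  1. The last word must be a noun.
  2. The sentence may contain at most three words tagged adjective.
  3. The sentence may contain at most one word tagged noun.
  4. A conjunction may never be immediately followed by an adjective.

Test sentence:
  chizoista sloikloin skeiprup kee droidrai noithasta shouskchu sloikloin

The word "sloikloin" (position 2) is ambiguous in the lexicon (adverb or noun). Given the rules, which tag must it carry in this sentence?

adverb

Candidates per position — 1:chizoista {noun,adjective}; 2:sloikloin {adverb,noun}; 3:skeiprup {noun,determiner}; 4:kee {conjunction}; 5:droidrai {adverb}; 6:noithasta {adjective}; 7:shouskchu {adverb}; 8:sloikloin {adverb,noun}.
At position 8, choosing adverb makes rule 1 impossible to satisfy; hence noun.
At position 1, choosing noun makes rule 3 impossible to satisfy; hence adjective.
At position 2, choosing noun makes rule 3 impossible to satisfy; hence adverb.
At position 3, choosing noun makes rule 3 impossible to satisfy; hence determiner.
The unique satisfying tagging is: adjective adverb determiner conjunction adverb adjective adverb noun.
Check: rule 1 holds; rule 2 holds; rule 3 holds; rule 4 holds.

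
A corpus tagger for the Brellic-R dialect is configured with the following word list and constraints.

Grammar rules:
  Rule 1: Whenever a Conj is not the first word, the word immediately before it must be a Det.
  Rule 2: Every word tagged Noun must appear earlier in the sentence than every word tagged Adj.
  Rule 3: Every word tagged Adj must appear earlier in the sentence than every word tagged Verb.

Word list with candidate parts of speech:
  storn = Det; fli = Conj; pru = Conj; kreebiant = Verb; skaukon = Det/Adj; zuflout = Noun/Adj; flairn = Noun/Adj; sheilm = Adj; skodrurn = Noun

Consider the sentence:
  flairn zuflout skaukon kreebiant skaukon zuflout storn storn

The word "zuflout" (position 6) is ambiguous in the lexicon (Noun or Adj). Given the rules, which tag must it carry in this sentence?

Candidates per position — 1:flairn {Noun,Adj}; 2:zuflout {Noun,Adj}; 3:skaukon {Det,Adj}; 4:kreebiant {Verb}; 5:skaukon {Det,Adj}; 6:zuflout {Noun,Adj}; 7:storn {Det}; 8:storn {Det}.
At position 5, choosing Adj makes rule 3 impossible to satisfy; hence Det.
At position 6, choosing Adj makes rule 3 impossible to satisfy; hence Noun.
At position 1, choosing Adj makes rule 2 impossible to satisfy; hence Noun.
At position 2, choosing Adj makes rule 2 impossible to satisfy; hence Noun.
At position 3, choosing Adj makes rule 2 impossible to satisfy; hence Det.
That leaves exactly one tagging: Noun Noun Det Verb Det Noun Det Det.
Check: rule 1 ok; rule 2 ok; rule 3 ok.

Noun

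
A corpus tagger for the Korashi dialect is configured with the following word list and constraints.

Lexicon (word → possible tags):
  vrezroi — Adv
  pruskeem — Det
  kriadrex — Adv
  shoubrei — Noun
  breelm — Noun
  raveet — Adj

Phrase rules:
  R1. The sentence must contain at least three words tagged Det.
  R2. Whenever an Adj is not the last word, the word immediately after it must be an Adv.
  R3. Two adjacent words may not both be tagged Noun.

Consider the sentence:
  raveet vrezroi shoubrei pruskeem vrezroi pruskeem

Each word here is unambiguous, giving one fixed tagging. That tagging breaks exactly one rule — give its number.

1

Fixed tagging: Adj Adv Noun Det Adv Det.
Checking each rule: R1 fails, R2 ok, R3 ok.
Only rule 1 fails.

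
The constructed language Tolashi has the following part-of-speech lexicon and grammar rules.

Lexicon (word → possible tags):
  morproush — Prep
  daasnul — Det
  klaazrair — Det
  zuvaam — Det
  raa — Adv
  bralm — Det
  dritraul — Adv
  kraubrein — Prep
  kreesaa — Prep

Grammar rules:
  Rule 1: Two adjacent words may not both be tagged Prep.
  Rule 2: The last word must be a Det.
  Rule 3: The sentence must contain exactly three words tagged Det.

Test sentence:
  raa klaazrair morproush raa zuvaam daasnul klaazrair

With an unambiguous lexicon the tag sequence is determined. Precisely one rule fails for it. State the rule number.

3

Fixed tagging: Adv Det Prep Adv Det Det Det.
Rule check: R1 pass, R2 pass, R3 fail.
Only rule 3 fails.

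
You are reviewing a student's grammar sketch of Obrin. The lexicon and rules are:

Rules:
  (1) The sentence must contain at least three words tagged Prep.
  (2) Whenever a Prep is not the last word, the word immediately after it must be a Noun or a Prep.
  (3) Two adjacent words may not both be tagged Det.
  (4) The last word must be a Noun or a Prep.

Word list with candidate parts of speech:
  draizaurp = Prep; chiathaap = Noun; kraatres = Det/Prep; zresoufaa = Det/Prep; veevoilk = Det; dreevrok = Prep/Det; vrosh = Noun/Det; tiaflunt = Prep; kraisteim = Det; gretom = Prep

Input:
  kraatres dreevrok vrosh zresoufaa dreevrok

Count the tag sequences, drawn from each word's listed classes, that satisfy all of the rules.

3

Candidates per position — 1:kraatres {Det,Prep}; 2:dreevrok {Prep,Det}; 3:vrosh {Noun,Det}; 4:zresoufaa {Det,Prep}; 5:dreevrok {Prep,Det}.
There are 32 candidate sequences in total.
The sequences that satisfy every rule: Det Prep Noun Prep Prep; Prep Prep Noun Det Prep; Prep Prep Noun Prep Prep.
Count = 3.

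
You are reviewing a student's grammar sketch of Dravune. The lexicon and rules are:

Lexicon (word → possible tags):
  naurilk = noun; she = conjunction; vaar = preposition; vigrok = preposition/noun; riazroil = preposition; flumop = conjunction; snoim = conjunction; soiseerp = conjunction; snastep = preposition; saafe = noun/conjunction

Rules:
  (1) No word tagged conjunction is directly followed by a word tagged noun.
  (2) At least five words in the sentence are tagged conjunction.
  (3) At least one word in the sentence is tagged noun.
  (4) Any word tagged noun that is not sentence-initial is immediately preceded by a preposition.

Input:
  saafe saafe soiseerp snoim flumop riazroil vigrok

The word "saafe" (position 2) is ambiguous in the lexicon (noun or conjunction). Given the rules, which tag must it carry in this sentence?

conjunction

Candidates per position — 1:saafe {noun,conjunction}; 2:saafe {noun,conjunction}; 3:soiseerp {conjunction}; 4:snoim {conjunction}; 5:flumop {conjunction}; 6:riazroil {preposition}; 7:vigrok {preposition,noun}.
If word 1 were noun, no tagging could satisfy rule 2; so word 1 is conjunction.
If word 2 were noun, no tagging could satisfy rule 1; so word 2 is conjunction.
If word 7 were preposition, no tagging could satisfy rule 3; so word 7 is noun.
So the tagging must be: conjunction conjunction conjunction conjunction conjunction preposition noun.
Rule-by-rule: rule 1 ok; rule 2 ok; rule 3 ok; rule 4 ok.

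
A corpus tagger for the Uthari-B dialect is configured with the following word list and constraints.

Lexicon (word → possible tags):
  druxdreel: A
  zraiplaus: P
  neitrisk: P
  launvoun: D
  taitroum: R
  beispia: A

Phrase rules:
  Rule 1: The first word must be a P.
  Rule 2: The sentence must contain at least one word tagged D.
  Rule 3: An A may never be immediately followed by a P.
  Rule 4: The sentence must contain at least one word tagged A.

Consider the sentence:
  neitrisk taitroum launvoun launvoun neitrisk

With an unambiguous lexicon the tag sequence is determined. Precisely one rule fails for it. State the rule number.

Fixed tagging: P R D D P.
Checking each rule: R1 pass, R2 pass, R3 pass, R4 fail.
Only rule 4 fails.

4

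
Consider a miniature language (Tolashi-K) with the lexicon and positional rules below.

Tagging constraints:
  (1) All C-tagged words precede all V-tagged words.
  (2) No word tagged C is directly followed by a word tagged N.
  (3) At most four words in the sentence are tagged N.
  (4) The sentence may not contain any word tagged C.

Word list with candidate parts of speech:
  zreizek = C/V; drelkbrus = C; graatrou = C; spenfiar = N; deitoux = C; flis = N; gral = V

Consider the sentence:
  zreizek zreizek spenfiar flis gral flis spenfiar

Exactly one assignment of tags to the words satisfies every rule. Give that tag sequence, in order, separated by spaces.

Candidates per position — 1:zreizek {C,V}; 2:zreizek {C,V}; 3:spenfiar {N}; 4:flis {N}; 5:gral {V}; 6:flis {N}; 7:spenfiar {N}.
Position 1: tagging it C would leave rule 4 unsatisfiable, so it must be V.
Position 2: tagging it C would leave rule 1 unsatisfiable, so it must be V.
The unique satisfying tagging is: V V N N V N N.
Rule-by-rule: rule 1 ok; rule 2 ok; rule 3 ok; rule 4 ok.

V V N N V N N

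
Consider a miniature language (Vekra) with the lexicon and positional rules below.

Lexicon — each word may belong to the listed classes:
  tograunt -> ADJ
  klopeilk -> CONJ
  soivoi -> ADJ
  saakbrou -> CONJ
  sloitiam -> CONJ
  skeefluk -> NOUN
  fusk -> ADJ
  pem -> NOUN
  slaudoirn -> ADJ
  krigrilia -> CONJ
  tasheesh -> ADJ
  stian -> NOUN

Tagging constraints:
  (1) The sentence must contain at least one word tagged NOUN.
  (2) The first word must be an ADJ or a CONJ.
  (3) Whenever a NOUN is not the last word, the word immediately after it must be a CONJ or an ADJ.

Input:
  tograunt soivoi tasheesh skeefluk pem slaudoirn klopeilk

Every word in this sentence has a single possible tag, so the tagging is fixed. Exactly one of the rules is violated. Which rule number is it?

3

Fixed tagging: ADJ ADJ ADJ NOUN NOUN ADJ CONJ.
Checking each rule: R1 ok, R2 ok, R3 fails.
Only rule 3 fails.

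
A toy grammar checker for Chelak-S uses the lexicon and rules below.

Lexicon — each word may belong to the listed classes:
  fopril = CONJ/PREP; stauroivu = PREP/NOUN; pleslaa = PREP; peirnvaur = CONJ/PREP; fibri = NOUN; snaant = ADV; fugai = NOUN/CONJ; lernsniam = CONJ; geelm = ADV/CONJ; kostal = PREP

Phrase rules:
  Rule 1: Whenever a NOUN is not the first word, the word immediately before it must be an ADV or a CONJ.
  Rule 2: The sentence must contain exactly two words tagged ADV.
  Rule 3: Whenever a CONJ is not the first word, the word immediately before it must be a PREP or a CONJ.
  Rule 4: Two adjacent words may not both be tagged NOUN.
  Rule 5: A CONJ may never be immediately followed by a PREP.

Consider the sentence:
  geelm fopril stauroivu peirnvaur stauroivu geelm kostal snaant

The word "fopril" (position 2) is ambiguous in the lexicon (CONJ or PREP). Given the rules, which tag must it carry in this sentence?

Candidates per position — 1:geelm {ADV,CONJ}; 2:fopril {CONJ,PREP}; 3:stauroivu {PREP,NOUN}; 4:peirnvaur {CONJ,PREP}; 5:stauroivu {PREP,NOUN}; 6:geelm {ADV,CONJ}; 7:kostal {PREP}; 8:snaant {ADV}.
At position 6, choosing CONJ makes rule 5 impossible to satisfy; hence ADV.
At position 1, choosing ADV makes rule 2 impossible to satisfy; hence CONJ.
At position 2, choosing PREP makes rule 5 impossible to satisfy; hence CONJ.
At position 3, choosing PREP makes rule 5 impossible to satisfy; hence NOUN.
At position 4, choosing CONJ makes rule 3 impossible to satisfy; hence PREP.
At position 5, choosing NOUN makes rule 1 impossible to satisfy; hence PREP.
That leaves exactly one tagging: CONJ CONJ NOUN PREP PREP ADV PREP ADV.
Rule-by-rule: rule 1 ok; rule 2 ok; rule 3 ok; rule 4 ok; rule 5 ok.

CONJ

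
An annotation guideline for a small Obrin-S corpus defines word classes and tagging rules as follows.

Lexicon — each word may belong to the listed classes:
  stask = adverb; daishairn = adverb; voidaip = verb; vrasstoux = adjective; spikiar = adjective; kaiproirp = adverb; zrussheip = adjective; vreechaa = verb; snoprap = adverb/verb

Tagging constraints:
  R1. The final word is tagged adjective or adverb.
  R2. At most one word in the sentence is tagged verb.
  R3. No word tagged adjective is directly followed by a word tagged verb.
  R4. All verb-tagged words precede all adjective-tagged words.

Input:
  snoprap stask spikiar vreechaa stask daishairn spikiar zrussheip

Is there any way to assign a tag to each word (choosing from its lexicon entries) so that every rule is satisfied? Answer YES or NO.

NO

Candidates per position — 1:snoprap {adverb,verb}; 2:stask {adverb}; 3:spikiar {adjective}; 4:vreechaa {verb}; 5:stask {adverb}; 6:daishairn {adverb}; 7:spikiar {adjective}; 8:zrussheip {adjective}.
Rule 3 cannot be satisfied by any choice of tags from the lexicon.
So there is no consistent tagging.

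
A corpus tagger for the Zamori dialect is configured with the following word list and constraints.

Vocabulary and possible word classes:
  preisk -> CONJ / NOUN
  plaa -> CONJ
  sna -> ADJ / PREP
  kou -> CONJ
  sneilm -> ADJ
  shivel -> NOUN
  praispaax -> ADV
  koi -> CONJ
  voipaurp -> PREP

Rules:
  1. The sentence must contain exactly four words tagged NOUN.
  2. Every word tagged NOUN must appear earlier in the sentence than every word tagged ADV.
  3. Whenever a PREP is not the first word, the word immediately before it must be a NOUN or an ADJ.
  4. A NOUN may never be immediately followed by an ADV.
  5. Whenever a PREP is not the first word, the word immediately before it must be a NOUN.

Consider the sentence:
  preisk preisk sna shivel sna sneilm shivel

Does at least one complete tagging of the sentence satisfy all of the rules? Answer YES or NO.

Candidates per position — 1:preisk {CONJ,NOUN}; 2:preisk {CONJ,NOUN}; 3:sna {ADJ,PREP}; 4:shivel {NOUN}; 5:sna {ADJ,PREP}; 6:sneilm {ADJ}; 7:shivel {NOUN}.
One satisfying assignment: NOUN NOUN ADJ NOUN PREP ADJ NOUN.
Verifying each rule — rule 1 ok; rule 2 ok; rule 3 ok; rule 4 ok; rule 5 ok.

YES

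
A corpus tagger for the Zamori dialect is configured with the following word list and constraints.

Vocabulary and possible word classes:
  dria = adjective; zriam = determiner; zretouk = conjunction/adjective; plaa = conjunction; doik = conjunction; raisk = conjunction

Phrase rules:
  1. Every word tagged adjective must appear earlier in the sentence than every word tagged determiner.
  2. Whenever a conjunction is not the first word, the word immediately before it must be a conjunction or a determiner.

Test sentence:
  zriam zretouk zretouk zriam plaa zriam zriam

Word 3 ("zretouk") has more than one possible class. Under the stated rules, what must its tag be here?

conjunction

Candidates per position — 1:zriam {determiner}; 2:zretouk {conjunction,adjective}; 3:zretouk {conjunction,adjective}; 4:zriam {determiner}; 5:plaa {conjunction}; 6:zriam {determiner}; 7:zriam {determiner}.
Position 2: tagging it adjective would leave rule 1 unsatisfiable, so it must be conjunction.
Position 3: tagging it adjective would leave rule 1 unsatisfiable, so it must be conjunction.
That leaves exactly one tagging: determiner conjunction conjunction determiner conjunction determiner determiner.
Verifying each rule — rule 1 ✓; rule 2 ✓.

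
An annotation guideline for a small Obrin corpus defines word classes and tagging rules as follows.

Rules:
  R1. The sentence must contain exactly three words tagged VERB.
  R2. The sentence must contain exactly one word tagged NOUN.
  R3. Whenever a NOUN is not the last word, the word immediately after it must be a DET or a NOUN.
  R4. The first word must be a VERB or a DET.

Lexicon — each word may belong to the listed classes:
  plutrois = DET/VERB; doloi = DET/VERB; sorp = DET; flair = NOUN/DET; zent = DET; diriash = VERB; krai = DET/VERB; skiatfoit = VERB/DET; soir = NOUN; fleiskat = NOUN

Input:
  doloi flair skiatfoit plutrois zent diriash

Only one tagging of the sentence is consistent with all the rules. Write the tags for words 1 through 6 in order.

VERB NOUN DET VERB DET VERB

Candidates per position — 1:doloi {DET,VERB}; 2:flair {NOUN,DET}; 3:skiatfoit {VERB,DET}; 4:plutrois {DET,VERB}; 5:zent {DET}; 6:diriash {VERB}.
Position 2: DET is ruled out by rule 2; that leaves NOUN.
Position 3: VERB is ruled out by rule 3; that leaves DET.
Position 4: DET is ruled out by rule 1; that leaves VERB.
Position 1: DET is ruled out by rule 1; that leaves VERB.
So the tagging must be: VERB NOUN DET VERB DET VERB.
Check: rule 1 satisfied; rule 2 satisfied; rule 3 satisfied; rule 4 satisfied.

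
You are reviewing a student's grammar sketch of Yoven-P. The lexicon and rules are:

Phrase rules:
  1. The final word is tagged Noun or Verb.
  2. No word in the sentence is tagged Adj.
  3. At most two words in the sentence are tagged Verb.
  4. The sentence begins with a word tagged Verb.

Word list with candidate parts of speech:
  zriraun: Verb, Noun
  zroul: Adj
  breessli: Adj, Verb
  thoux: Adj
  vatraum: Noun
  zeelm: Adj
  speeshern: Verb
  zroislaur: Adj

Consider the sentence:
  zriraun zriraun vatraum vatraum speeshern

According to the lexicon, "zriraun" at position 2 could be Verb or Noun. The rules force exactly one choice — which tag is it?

Candidates per position — 1:zriraun {Verb,Noun}; 2:zriraun {Verb,Noun}; 3:vatraum {Noun}; 4:vatraum {Noun}; 5:speeshern {Verb}.
Position 1: tagging it Noun would leave rule 4 unsatisfiable, so it must be Verb.
Position 2: tagging it Verb would leave rule 3 unsatisfiable, so it must be Noun.
That leaves exactly one tagging: Verb Noun Noun Noun Verb.
Rule-by-rule: rule 1 ok; rule 2 ok; rule 3 ok; rule 4 ok.

Noun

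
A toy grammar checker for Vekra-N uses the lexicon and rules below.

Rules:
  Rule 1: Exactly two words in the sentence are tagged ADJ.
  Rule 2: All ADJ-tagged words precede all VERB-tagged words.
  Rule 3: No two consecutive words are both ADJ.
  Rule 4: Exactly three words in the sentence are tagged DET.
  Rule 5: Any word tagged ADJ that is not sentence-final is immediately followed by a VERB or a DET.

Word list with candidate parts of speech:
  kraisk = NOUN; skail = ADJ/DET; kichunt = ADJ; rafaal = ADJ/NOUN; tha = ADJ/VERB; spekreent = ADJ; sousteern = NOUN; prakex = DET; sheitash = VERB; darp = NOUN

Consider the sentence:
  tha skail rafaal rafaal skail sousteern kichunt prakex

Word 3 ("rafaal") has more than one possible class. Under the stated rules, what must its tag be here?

NOUN

Candidates per position — 1:tha {ADJ,VERB}; 2:skail {ADJ,DET}; 3:rafaal {ADJ,NOUN}; 4:rafaal {ADJ,NOUN}; 5:skail {ADJ,DET}; 6:sousteern {NOUN}; 7:kichunt {ADJ}; 8:prakex {DET}.
Word 1 cannot be VERB — rule 2 would then fail for every completion. It is ADJ.
Word 2 cannot be ADJ — rule 1 would then fail for every completion. It is DET.
Word 3 cannot be ADJ — rule 1 would then fail for every completion. It is NOUN.
Word 4 cannot be ADJ — rule 1 would then fail for every completion. It is NOUN.
Word 5 cannot be ADJ — rule 1 would then fail for every completion. It is DET.
The unique satisfying tagging is: ADJ DET NOUN NOUN DET NOUN ADJ DET.
Verifying each rule — rule 1 satisfied; rule 2 satisfied; rule 3 satisfied; rule 4 satisfied; rule 5 satisfied.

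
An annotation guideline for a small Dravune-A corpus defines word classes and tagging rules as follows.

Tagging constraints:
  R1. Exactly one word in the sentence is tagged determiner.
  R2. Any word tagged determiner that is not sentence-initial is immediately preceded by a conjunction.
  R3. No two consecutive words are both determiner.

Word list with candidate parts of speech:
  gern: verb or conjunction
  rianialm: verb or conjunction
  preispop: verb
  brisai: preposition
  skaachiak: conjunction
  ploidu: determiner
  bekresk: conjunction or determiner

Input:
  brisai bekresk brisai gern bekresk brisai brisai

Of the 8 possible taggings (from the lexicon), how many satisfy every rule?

1

Candidates per position — 1:brisai {preposition}; 2:bekresk {conjunction,determiner}; 3:brisai {preposition}; 4:gern {verb,conjunction}; 5:bekresk {conjunction,determiner}; 6:brisai {preposition}; 7:brisai {preposition}.
There are 8 candidate sequences in total.
The sequences that satisfy every rule: preposition conjunction preposition conjunction determiner preposition preposition.
Count = 1.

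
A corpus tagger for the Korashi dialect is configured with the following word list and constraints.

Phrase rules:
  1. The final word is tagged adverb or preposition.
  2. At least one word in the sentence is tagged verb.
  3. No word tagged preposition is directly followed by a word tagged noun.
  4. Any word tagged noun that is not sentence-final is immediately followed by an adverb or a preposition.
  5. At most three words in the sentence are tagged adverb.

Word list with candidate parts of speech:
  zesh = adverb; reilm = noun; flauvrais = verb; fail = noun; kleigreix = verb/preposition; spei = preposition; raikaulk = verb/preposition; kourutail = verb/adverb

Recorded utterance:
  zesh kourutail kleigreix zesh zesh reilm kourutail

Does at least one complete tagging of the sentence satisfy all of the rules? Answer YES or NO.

NO

Candidates per position — 1:zesh {adverb}; 2:kourutail {verb,adverb}; 3:kleigreix {verb,preposition}; 4:zesh {adverb}; 5:zesh {adverb}; 6:reilm {noun}; 7:kourutail {verb,adverb}.
Every candidate sequence violates at least one rule; no consistent tagging exists.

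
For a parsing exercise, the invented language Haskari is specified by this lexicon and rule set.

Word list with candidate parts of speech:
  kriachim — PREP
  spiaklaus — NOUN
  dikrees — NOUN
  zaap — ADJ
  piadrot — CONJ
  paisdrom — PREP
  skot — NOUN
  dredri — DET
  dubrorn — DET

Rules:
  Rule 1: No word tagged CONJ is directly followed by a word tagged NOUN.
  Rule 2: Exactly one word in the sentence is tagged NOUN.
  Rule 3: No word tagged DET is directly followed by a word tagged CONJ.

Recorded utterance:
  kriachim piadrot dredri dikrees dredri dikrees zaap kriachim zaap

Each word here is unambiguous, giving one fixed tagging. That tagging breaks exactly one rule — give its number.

Fixed tagging: PREP CONJ DET NOUN DET NOUN ADJ PREP ADJ.
Checking each rule: R1 holds, R2 violated, R3 holds.
Only rule 2 fails.

2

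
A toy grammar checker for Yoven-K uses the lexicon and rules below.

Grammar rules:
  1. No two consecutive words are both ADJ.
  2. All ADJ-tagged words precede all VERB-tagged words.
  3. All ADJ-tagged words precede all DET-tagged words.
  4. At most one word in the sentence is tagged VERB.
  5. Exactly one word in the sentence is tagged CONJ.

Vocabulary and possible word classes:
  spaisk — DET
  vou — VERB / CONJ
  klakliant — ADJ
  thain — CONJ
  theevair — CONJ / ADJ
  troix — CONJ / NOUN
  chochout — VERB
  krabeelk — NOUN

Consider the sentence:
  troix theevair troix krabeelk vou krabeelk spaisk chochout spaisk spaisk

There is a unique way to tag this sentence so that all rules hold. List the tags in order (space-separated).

NOUN ADJ NOUN NOUN CONJ NOUN DET VERB DET DET

Candidates per position — 1:troix {CONJ,NOUN}; 2:theevair {CONJ,ADJ}; 3:troix {CONJ,NOUN}; 4:krabeelk {NOUN}; 5:vou {VERB,CONJ}; 6:krabeelk {NOUN}; 7:spaisk {DET}; 8:chochout {VERB}; 9:spaisk {DET}; 10:spaisk {DET}.
At position 5, choosing VERB makes rule 4 impossible to satisfy; hence CONJ.
At position 1, choosing CONJ makes rule 5 impossible to satisfy; hence NOUN.
At position 2, choosing CONJ makes rule 5 impossible to satisfy; hence ADJ.
At position 3, choosing CONJ makes rule 5 impossible to satisfy; hence NOUN.
So the tagging must be: NOUN ADJ NOUN NOUN CONJ NOUN DET VERB DET DET.
Checking: rule 1 satisfied; rule 2 satisfied; rule 3 satisfied; rule 4 satisfied; rule 5 satisfied.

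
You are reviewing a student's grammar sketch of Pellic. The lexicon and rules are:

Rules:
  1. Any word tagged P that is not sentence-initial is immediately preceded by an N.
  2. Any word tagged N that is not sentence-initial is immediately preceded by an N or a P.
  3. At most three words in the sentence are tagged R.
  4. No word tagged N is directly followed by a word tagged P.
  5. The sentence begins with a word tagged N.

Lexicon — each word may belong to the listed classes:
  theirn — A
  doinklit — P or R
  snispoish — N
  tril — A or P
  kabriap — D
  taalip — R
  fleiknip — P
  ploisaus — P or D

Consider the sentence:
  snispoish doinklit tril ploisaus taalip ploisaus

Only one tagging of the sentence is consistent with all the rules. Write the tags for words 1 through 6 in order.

Candidates per position — 1:snispoish {N}; 2:doinklit {P,R}; 3:tril {A,P}; 4:ploisaus {P,D}; 5:taalip {R}; 6:ploisaus {P,D}.
Word 2 cannot be P — rule 4 would then fail for every completion. It is R.
Word 3 cannot be P — rule 1 would then fail for every completion. It is A.
Word 4 cannot be P — rule 1 would then fail for every completion. It is D.
Word 6 cannot be P — rule 1 would then fail for every completion. It is D.
The only consistent sequence is: N R A D R D.
Check: rule 1 ✓; rule 2 ✓; rule 3 ✓; rule 4 ✓; rule 5 ✓.

N R A D R D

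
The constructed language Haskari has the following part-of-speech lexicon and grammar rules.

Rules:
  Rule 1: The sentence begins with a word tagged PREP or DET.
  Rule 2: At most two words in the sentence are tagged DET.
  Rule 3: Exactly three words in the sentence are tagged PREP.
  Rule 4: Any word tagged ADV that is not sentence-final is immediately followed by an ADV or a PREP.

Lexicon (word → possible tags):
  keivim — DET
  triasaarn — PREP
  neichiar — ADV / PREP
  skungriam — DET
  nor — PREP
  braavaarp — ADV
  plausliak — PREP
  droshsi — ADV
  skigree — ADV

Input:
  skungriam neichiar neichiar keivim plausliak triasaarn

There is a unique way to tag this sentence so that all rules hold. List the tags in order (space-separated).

Candidates per position — 1:skungriam {DET}; 2:neichiar {ADV,PREP}; 3:neichiar {ADV,PREP}; 4:keivim {DET}; 5:plausliak {PREP}; 6:triasaarn {PREP}.
Position 3: tagging it ADV would leave rule 4 unsatisfiable, so it must be PREP.
Position 2: tagging it PREP would leave rule 3 unsatisfiable, so it must be ADV.
The only consistent sequence is: DET ADV PREP DET PREP PREP.
Verifying each rule — rule 1 ok; rule 2 ok; rule 3 ok; rule 4 ok.

DET ADV PREP DET PREP PREP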